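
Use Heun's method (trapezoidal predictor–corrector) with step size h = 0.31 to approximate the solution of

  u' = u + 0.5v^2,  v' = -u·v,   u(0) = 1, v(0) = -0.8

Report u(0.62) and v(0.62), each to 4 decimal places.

2.0032, -0.3386

Heun on (u,v): k1 = f(x_n, state_n); k2 = f(x_n + h, state_n + h·k1); state_{n+1} = state_n + (h/2)·(k1 + k2).
0.000000: (1.000000, -0.800000)
  k1 = (1.320000, 0.800000)
  predictor → (1.409200, -0.552000)
  k2 = (1.561552, 0.777878)
  → (1.446641, -0.555429)
0.310000: (1.446641, -0.555429)
  k1 = (1.600891, 0.803506)
  predictor → (1.942917, -0.306342)
  k2 = (1.989840, 0.595197)
  → (2.003204, -0.338630)
(u(0.62), v(0.62)) ≈ (2.0032, -0.3386)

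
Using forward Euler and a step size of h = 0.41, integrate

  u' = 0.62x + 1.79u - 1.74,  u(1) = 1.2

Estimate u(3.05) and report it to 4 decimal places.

Euler: u_{n+1} = u_n + h·f(x_n, u_n).
x=1.000000, u=1.200000: f=1.028000 → u ← 1.200000 + 0.41·1.028000 = 1.621480
x=1.410000, u=1.621480: f=2.036649 → u ← 1.621480 + 0.41·2.036649 = 2.456506
x=1.820000, u=2.456506: f=3.785546 → u ← 2.456506 + 0.41·3.785546 = 4.008580
x=2.230000, u=4.008580: f=6.817958 → u ← 4.008580 + 0.41·6.817958 = 6.803943
x=2.640000, u=6.803943: f=12.075858 → u ← 6.803943 + 0.41·12.075858 = 11.755045
u(3.05) ≈ 11.7550

11.7550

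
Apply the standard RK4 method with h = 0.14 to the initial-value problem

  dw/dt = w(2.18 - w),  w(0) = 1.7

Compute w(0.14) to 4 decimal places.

1.8045

RK4: k1 = f(t_n, w_n); k2 = f(t_n + h/2, w_n + (h/2)·k1); k3 = f(t_n + h/2, w_n + (h/2)·k2); k4 = f(t_n + h, w_n + h·k3); w_{n+1} = w_n + (h/6)·(k1 + 2k2 + 2k3 + k4).
t=0.000000, w=1.700000:
  k1 = f(0.000000, 1.700000) = 0.816000
  k2 = f(0.070000, 1.757120) = 0.743051
  k3 = f(0.070000, 1.752014) = 0.749838
  k4 = f(0.140000, 1.804977) = 0.676907
  w ← 1.700000 + (0.14/6)·(k1 + 2k2 + 2k3 + k4) = 1.804503
w(0.14) ≈ 1.8045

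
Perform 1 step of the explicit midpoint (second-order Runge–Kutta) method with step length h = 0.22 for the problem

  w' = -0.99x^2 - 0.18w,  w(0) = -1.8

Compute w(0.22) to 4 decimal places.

-1.7328

Midpoint: k1 = f(x_n, w_n); k2 = f(x_n + h/2, w_n + (h/2)·k1); w_{n+1} = w_n + h·k2.
x=0.000000, w=-1.800000:
  k1 = f(0.000000, -1.800000) = 0.324000
  k2 = f(0.110000, -1.764360) = 0.305606
  w ← -1.800000 + 0.22·0.305606 = -1.732767
w(0.22) ≈ -1.7328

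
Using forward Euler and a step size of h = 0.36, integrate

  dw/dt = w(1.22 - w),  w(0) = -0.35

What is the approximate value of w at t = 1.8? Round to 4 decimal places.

-8.1849

Euler: w_{n+1} = w_n + h·f(t_n, w_n).
t=0.000000, w=-0.350000: f=-0.549500 → w ← -0.350000 + 0.36·(-0.549500) = -0.547820
t=0.360000, w=-0.547820: f=-0.968447 → w ← -0.547820 + 0.36·(-0.968447) = -0.896461
t=0.720000, w=-0.896461: f=-1.897325 → w ← -0.896461 + 0.36·(-1.897325) = -1.579498
t=1.080000, w=-1.579498: f=-4.421801 → w ← -1.579498 + 0.36·(-4.421801) = -3.171346
t=1.440000, w=-3.171346: f=-13.926479 → w ← -3.171346 + 0.36·(-13.926479) = -8.184879
w(1.8) ≈ -8.1849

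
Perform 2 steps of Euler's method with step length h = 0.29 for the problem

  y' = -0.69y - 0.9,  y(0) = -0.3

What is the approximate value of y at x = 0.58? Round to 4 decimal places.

-0.6617

Euler: y_{n+1} = y_n + h·f(x_n, y_n).
x=0.000000, y=-0.300000: f=-0.693000 → y ← -0.300000 + 0.29·(-0.693000) = -0.500970
x=0.290000, y=-0.500970: f=-0.554331 → y ← -0.500970 + 0.29·(-0.554331) = -0.661726
y(0.58) ≈ -0.6617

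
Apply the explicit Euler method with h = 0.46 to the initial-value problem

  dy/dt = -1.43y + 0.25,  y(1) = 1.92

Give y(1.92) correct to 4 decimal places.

0.3792

Euler: y_{n+1} = y_n + h·f(t_n, y_n).
t=1.000000, y=1.920000: f=-2.495600 → y ← 1.920000 + 0.46·(-2.495600) = 0.772024
t=1.460000, y=0.772024: f=-0.853994 → y ← 0.772024 + 0.46·(-0.853994) = 0.379187
y(1.92) ≈ 0.3792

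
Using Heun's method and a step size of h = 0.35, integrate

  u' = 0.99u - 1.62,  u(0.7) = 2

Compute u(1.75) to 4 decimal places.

2.6482

Heun: k1 = f(x_n, u_n); k2 = f(x_n + h, u_n + h·k1); u_{n+1} = u_n + (h/2)·(k1 + k2).
x=0.700000, u=2.000000:
  k1 = f(0.700000, 2.000000) = 0.360000
  k2 = f(1.050000, 2.126000) = 0.484740
  u ← 2.000000 + (0.35/2)·(0.360000 + 0.484740) = 2.147829
x=1.050000, u=2.147829:
  k1 = f(1.050000, 2.147829) = 0.506351
  k2 = f(1.400000, 2.325052) = 0.681802
  u ← 2.147829 + (0.35/2)·(0.506351 + 0.681802) = 2.355756
x=1.400000, u=2.355756:
  k1 = f(1.400000, 2.355756) = 0.712199
  k2 = f(1.750000, 2.605026) = 0.958976
  u ← 2.355756 + (0.35/2)·(0.712199 + 0.958976) = 2.648212
u(1.75) ≈ 2.6482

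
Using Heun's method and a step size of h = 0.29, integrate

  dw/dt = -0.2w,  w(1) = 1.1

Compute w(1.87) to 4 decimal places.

0.9244

Heun: k1 = f(t_n, w_n); k2 = f(t_n + h, w_n + h·k1); w_{n+1} = w_n + (h/2)·(k1 + k2).
t=1.000000, w=1.100000:
  k1 = f(1.000000, 1.100000) = -0.220000
  k2 = f(1.290000, 1.036200) = -0.207240
  w ← 1.100000 + (0.29/2)·(-0.220000 + (-0.207240)) = 1.038050
t=1.290000, w=1.038050:
  k1 = f(1.290000, 1.038050) = -0.207610
  k2 = f(1.580000, 0.977843) = -0.195569
  w ← 1.038050 + (0.29/2)·(-0.207610 + (-0.195569)) = 0.979589
t=1.580000, w=0.979589:
  k1 = f(1.580000, 0.979589) = -0.195918
  k2 = f(1.870000, 0.922773) = -0.184555
  w ← 0.979589 + (0.29/2)·(-0.195918 + (-0.184555)) = 0.924421
w(1.87) ≈ 0.9244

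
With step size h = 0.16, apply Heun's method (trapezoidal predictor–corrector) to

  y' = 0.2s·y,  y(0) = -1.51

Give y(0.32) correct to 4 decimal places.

-1.5255

Heun: k1 = f(s_n, y_n); k2 = f(s_n + h, y_n + h·k1); y_{n+1} = y_n + (h/2)·(k1 + k2).
s=0.000000, y=-1.510000:
  k1 = f(0.000000, -1.510000) = 0.000000
  k2 = f(0.160000, -1.510000) = -0.048320
  y ← -1.510000 + (0.16/2)·(0.000000 + (-0.048320)) = -1.513866
s=0.160000, y=-1.513866:
  k1 = f(0.160000, -1.513866) = -0.048444
  k2 = f(0.320000, -1.521617) = -0.097383
  y ← -1.513866 + (0.16/2)·(-0.048444 + (-0.097383)) = -1.525532
y(0.32) ≈ -1.5255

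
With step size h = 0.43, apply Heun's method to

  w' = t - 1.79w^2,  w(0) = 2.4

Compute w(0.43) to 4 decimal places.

Heun: k1 = f(t_n, w_n); k2 = f(t_n + h, w_n + h·k1); w_{n+1} = w_n + (h/2)·(k1 + k2).
t=0.000000, w=2.400000:
  k1 = f(0.000000, 2.400000) = -10.310400
  k2 = f(0.430000, -2.033472) = -6.971665
  w ← 2.400000 + (0.43/2)·(-10.310400 + (-6.971665)) = -1.315644
w(0.43) ≈ -1.3156

-1.3156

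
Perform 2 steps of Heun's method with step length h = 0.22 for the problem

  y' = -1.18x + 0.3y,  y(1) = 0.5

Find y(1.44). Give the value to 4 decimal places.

Heun: k1 = f(x_n, y_n); k2 = f(x_n + h, y_n + h·k1); y_{n+1} = y_n + (h/2)·(k1 + k2).
x=1.000000, y=0.500000:
  k1 = f(1.000000, 0.500000) = -1.030000
  k2 = f(1.220000, 0.273400) = -1.357580
  y ← 0.500000 + (0.22/2)·(-1.030000 + (-1.357580)) = 0.237366
x=1.220000, y=0.237366:
  k1 = f(1.220000, 0.237366) = -1.368390
  k2 = f(1.440000, -0.063680) = -1.718304
  y ← 0.237366 + (0.22/2)·(-1.368390 + (-1.718304)) = -0.102170
y(1.44) ≈ -0.1022

-0.1022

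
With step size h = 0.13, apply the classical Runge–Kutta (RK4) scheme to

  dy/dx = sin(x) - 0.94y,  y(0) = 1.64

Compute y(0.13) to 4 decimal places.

RK4: k1 = f(x_n, y_n); k2 = f(x_n + h/2, y_n + (h/2)·k1); k3 = f(x_n + h/2, y_n + (h/2)·k2); k4 = f(x_n + h, y_n + h·k3); y_{n+1} = y_n + (h/6)·(k1 + 2k2 + 2k3 + k4).
x=0.000000, y=1.640000:
  k1 = f(0.000000, 1.640000) = -1.541600
  k2 = f(0.065000, 1.539796) = -1.382454
  k3 = f(0.065000, 1.550140) = -1.392178
  k4 = f(0.130000, 1.459017) = -1.241842
  y ← 1.640000 + (0.13/6)·(k1 + 2k2 + 2k3 + k4) = 1.459458
y(0.13) ≈ 1.4595

1.4595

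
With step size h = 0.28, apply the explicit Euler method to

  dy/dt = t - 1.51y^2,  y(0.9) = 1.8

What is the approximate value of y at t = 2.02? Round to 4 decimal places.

Euler: y_{n+1} = y_n + h·f(t_n, y_n).
t=0.900000, y=1.800000: f=-3.992400 → y ← 1.800000 + 0.28·(-3.992400) = 0.682128
t=1.180000, y=0.682128: f=0.477399 → y ← 0.682128 + 0.28·0.477399 = 0.815800
t=1.460000, y=0.815800: f=0.455051 → y ← 0.815800 + 0.28·0.455051 = 0.943214
t=1.740000, y=0.943214: f=0.396625 → y ← 0.943214 + 0.28·0.396625 = 1.054269
y(2.02) ≈ 1.0543

1.0543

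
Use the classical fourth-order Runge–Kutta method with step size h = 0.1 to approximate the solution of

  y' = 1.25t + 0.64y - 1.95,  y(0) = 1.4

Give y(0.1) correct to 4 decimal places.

RK4: k1 = f(t_n, y_n); k2 = f(t_n + h/2, y_n + (h/2)·k1); k3 = f(t_n + h/2, y_n + (h/2)·k2); k4 = f(t_n + h, y_n + h·k3); y_{n+1} = y_n + (h/6)·(k1 + 2k2 + 2k3 + k4).
t=0.000000, y=1.400000:
  k1 = f(0.000000, 1.400000) = -1.054000
  k2 = f(0.050000, 1.347300) = -1.025228
  k3 = f(0.050000, 1.348739) = -1.024307
  k4 = f(0.100000, 1.297569) = -0.994556
  y ← 1.400000 + (0.1/6)·(k1 + 2k2 + 2k3 + k4) = 1.297540
y(0.1) ≈ 1.2975

1.2975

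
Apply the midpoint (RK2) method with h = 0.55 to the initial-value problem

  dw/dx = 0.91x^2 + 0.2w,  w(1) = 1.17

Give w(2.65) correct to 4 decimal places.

Midpoint: k1 = f(x_n, w_n); k2 = f(x_n + h/2, w_n + (h/2)·k1); w_{n+1} = w_n + h·k2.
x=1.000000, w=1.170000:
  k1 = f(1.000000, 1.170000) = 1.144000
  k2 = f(1.275000, 1.484600) = 1.776239
  w ← 1.170000 + 0.55·1.776239 = 2.146931
x=1.550000, w=2.146931:
  k1 = f(1.550000, 2.146931) = 2.615661
  k2 = f(1.825000, 2.866238) = 3.604116
  w ← 2.146931 + 0.55·3.604116 = 4.129195
x=2.100000, w=4.129195:
  k1 = f(2.100000, 4.129195) = 4.838939
  k2 = f(2.375000, 5.459904) = 6.224949
  w ← 4.129195 + 0.55·6.224949 = 7.552918
w(2.65) ≈ 7.5529

7.5529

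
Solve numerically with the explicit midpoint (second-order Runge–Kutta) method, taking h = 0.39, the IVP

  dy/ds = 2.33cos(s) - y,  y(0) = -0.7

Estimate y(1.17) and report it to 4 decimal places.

0.9014

Midpoint: k1 = f(s_n, y_n); k2 = f(s_n + h/2, y_n + (h/2)·k1); y_{n+1} = y_n + h·k2.
s=0.000000, y=-0.700000:
  k1 = f(0.000000, -0.700000) = 3.030000
  k2 = f(0.195000, -0.109150) = 2.394991
  y ← -0.700000 + 0.39·2.394991 = 0.234047
s=0.390000, y=0.234047:
  k1 = f(0.390000, 0.234047) = 1.920992
  k2 = f(0.585000, 0.608640) = 1.333909
  y ← 0.234047 + 0.39·1.333909 = 0.754271
s=0.780000, y=0.754271:
  k1 = f(0.780000, 0.754271) = 0.902157
  k2 = f(0.975000, 0.930192) = 0.377330
  y ← 0.754271 + 0.39·0.377330 = 0.901430
y(1.17) ≈ 0.9014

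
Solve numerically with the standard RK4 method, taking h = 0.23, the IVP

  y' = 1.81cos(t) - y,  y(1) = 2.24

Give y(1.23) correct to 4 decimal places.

1.9416

RK4: k1 = f(t_n, y_n); k2 = f(t_n + h/2, y_n + (h/2)·k1); k3 = f(t_n + h/2, y_n + (h/2)·k2); k4 = f(t_n + h, y_n + h·k3); y_{n+1} = y_n + (h/6)·(k1 + 2k2 + 2k3 + k4).
t=1.000000, y=2.240000:
  k1 = f(1.000000, 2.240000) = -1.262053
  k2 = f(1.115000, 2.094864) = -1.298143
  k3 = f(1.115000, 2.090714) = -1.293992
  k4 = f(1.230000, 1.942382) = -1.337411
  y ← 2.240000 + (0.23/6)·(k1 + 2k2 + 2k3 + k4) = 1.941624
y(1.23) ≈ 1.9416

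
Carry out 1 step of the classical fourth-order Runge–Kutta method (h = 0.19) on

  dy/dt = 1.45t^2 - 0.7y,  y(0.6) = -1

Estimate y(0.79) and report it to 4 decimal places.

RK4: k1 = f(t_n, y_n); k2 = f(t_n + h/2, y_n + (h/2)·k1); k3 = f(t_n + h/2, y_n + (h/2)·k2); k4 = f(t_n + h, y_n + h·k3); y_{n+1} = y_n + (h/6)·(k1 + 2k2 + 2k3 + k4).
t=0.600000, y=-1.000000:
  k1 = f(0.600000, -1.000000) = 1.222000
  k2 = f(0.695000, -0.883910) = 1.319123
  k3 = f(0.695000, -0.874683) = 1.312665
  k4 = f(0.790000, -0.750594) = 1.430361
  y ← -1.000000 + (0.19/6)·(k1 + 2k2 + 2k3 + k4) = -0.749329
y(0.79) ≈ -0.7493

-0.7493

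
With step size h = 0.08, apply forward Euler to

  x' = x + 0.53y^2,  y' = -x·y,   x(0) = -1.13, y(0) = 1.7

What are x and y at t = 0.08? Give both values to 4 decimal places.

Euler on (x,y): x_{n+1} = x_n + h·x', y_{n+1} = y_n + h·y'.
0.000000: (-1.130000, 1.700000); f=(0.401700, 1.921000) → (-1.097864, 1.853680)
(x(0.08), y(0.08)) ≈ (-1.0979, 1.8537)

-1.0979, 1.8537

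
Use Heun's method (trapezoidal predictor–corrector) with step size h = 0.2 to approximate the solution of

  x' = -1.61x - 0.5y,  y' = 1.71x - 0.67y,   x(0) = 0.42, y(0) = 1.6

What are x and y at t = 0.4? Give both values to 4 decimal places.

0.0108, 1.3191

Heun on (x,y): k1 = f(t_n, state_n); k2 = f(t_n + h, state_n + h·k1); state_{n+1} = state_n + (h/2)·(k1 + k2).
0.000000: (0.420000, 1.600000)
  k1 = (-1.476200, -0.353800)
  predictor → (0.124760, 1.529240)
  k2 = (-0.965484, -0.811251)
  → (0.175832, 1.483495)
0.200000: (0.175832, 1.483495)
  k1 = (-1.024836, -0.693269)
  predictor → (-0.029136, 1.344841)
  k2 = (-0.625512, -0.950865)
  → (0.010797, 1.319081)
(x(0.4), y(0.4)) ≈ (0.0108, 1.3191)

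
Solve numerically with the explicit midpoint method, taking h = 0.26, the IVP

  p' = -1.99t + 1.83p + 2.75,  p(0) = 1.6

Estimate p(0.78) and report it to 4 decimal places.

10.0039

Midpoint: k1 = f(t_n, p_n); k2 = f(t_n + h/2, p_n + (h/2)·k1); p_{n+1} = p_n + h·k2.
t=0.000000, p=1.600000:
  k1 = f(0.000000, 1.600000) = 5.678000
  k2 = f(0.130000, 2.338140) = 6.770096
  p ← 1.600000 + 0.26·6.770096 = 3.360225
t=0.260000, p=3.360225:
  k1 = f(0.260000, 3.360225) = 8.381812
  k2 = f(0.390000, 4.449861) = 10.117145
  p ← 3.360225 + 0.26·10.117145 = 5.990683
t=0.520000, p=5.990683:
  k1 = f(0.520000, 5.990683) = 12.678149
  k2 = f(0.650000, 7.638842) = 15.435581
  p ← 5.990683 + 0.26·15.435581 = 10.003934
p(0.78) ≈ 10.0039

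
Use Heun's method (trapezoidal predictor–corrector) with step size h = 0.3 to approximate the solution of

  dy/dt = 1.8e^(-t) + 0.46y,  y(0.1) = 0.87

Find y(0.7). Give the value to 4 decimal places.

Heun: k1 = f(t_n, y_n); k2 = f(t_n + h, y_n + h·k1); y_{n+1} = y_n + (h/2)·(k1 + k2).
t=0.100000, y=0.870000:
  k1 = f(0.100000, 0.870000) = 2.028907
  k2 = f(0.400000, 1.478672) = 1.886765
  y ← 0.870000 + (0.3/2)·(2.028907 + 1.886765) = 1.457351
t=0.400000, y=1.457351:
  k1 = f(0.400000, 1.457351) = 1.876957
  k2 = f(0.700000, 2.020438) = 1.823255
  y ← 1.457351 + (0.3/2)·(1.876957 + 1.823255) = 2.012383
y(0.7) ≈ 2.0124

2.0124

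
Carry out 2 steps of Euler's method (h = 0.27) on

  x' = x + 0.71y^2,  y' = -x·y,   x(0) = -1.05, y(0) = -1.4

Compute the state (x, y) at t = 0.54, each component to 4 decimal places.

Euler on (x,y): x_{n+1} = x_n + h·x', y_{n+1} = y_n + h·y'.
0.000000: (-1.050000, -1.400000); f=(0.341600, -1.470000) → (-0.957768, -1.796900)
0.270000: (-0.957768, -1.796900); f=(1.334715, -1.721013) → (-0.597395, -2.261574)
(x(0.54), y(0.54)) ≈ (-0.5974, -2.2616)

-0.5974, -2.2616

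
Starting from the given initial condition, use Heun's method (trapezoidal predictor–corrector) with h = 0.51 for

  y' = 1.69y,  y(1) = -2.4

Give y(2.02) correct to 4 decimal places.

-11.9707

Heun: k1 = f(t_n, y_n); k2 = f(t_n + h, y_n + h·k1); y_{n+1} = y_n + (h/2)·(k1 + k2).
t=1.000000, y=-2.400000:
  k1 = f(1.000000, -2.400000) = -4.056000
  k2 = f(1.510000, -4.468560) = -7.551866
  y ← -2.400000 + (0.51/2)·(-4.056000 + (-7.551866)) = -5.360006
t=1.510000, y=-5.360006:
  k1 = f(1.510000, -5.360006) = -9.058410
  k2 = f(2.020000, -9.979795) = -16.865854
  y ← -5.360006 + (0.51/2)·(-9.058410 + (-16.865854)) = -11.970693
y(2.02) ≈ -11.9707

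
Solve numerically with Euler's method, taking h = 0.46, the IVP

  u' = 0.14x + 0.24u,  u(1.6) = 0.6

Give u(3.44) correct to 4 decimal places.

Euler: u_{n+1} = u_n + h·f(x_n, u_n).
x=1.600000, u=0.600000: f=0.368000 → u ← 0.600000 + 0.46·0.368000 = 0.769280
x=2.060000, u=0.769280: f=0.473027 → u ← 0.769280 + 0.46·0.473027 = 0.986873
x=2.520000, u=0.986873: f=0.589649 → u ← 0.986873 + 0.46·0.589649 = 1.258111
x=2.980000, u=1.258111: f=0.719147 → u ← 1.258111 + 0.46·0.719147 = 1.588919
u(3.44) ≈ 1.5889

1.5889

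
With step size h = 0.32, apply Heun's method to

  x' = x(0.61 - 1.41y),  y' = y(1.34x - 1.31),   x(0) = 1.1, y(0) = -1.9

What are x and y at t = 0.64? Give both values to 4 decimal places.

Heun on (x,y): k1 = f(t_n, state_n); k2 = f(t_n + h, state_n + h·k1); state_{n+1} = state_n + (h/2)·(k1 + k2).
0.000000: (1.100000, -1.900000)
  k1 = (3.617900, -0.311600)
  predictor → (2.257728, -1.999712)
  k2 = (7.743090, -3.430217)
  → (2.917758, -2.498691)
0.320000: (2.917758, -2.498691)
  k1 = (12.059545, -6.496087)
  predictor → (6.776813, -4.577439)
  k2 = (47.872682, -35.570950)
  → (12.506915, -9.229417)
(x(0.64), y(0.64)) ≈ (12.5069, -9.2294)

12.5069, -9.2294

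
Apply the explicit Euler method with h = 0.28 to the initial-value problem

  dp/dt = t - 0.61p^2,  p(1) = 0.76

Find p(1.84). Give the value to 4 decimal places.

Euler: p_{n+1} = p_n + h·f(t_n, p_n).
t=1.000000, p=0.760000: f=0.647664 → p ← 0.760000 + 0.28·0.647664 = 0.941346
t=1.280000, p=0.941346: f=0.739459 → p ← 0.941346 + 0.28·0.739459 = 1.148395
t=1.560000, p=1.148395: f=0.755526 → p ← 1.148395 + 0.28·0.755526 = 1.359942
p(1.84) ≈ 1.3599

1.3599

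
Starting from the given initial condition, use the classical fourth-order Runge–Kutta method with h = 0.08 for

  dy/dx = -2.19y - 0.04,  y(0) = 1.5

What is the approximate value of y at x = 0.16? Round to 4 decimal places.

1.0512

RK4: k1 = f(x_n, y_n); k2 = f(x_n + h/2, y_n + (h/2)·k1); k3 = f(x_n + h/2, y_n + (h/2)·k2); k4 = f(x_n + h, y_n + h·k3); y_{n+1} = y_n + (h/6)·(k1 + 2k2 + 2k3 + k4).
x=0.000000, y=1.500000:
  k1 = f(0.000000, 1.500000) = -3.325000
  k2 = f(0.040000, 1.367000) = -3.033730
  k3 = f(0.040000, 1.378651) = -3.059245
  k4 = f(0.080000, 1.255260) = -2.789020
  y ← 1.500000 + (0.08/6)·(k1 + 2k2 + 2k3 + k4) = 1.256000
x=0.080000, y=1.256000:
  k1 = f(0.080000, 1.256000) = -2.790641
  k2 = f(0.120000, 1.144375) = -2.546181
  k3 = f(0.120000, 1.154153) = -2.567595
  k4 = f(0.160000, 1.050593) = -2.340798
  y ← 1.256000 + (0.08/6)·(k1 + 2k2 + 2k3 + k4) = 1.051214
y(0.16) ≈ 1.0512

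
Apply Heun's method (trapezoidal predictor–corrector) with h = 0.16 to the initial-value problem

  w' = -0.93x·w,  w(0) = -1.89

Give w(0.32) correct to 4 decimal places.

-1.8019

Heun: k1 = f(x_n, w_n); k2 = f(x_n + h, w_n + h·k1); w_{n+1} = w_n + (h/2)·(k1 + k2).
x=0.000000, w=-1.890000:
  k1 = f(0.000000, -1.890000) = 0.000000
  k2 = f(0.160000, -1.890000) = 0.281232
  w ← -1.890000 + (0.16/2)·(0.000000 + 0.281232) = -1.867501
x=0.160000, w=-1.867501:
  k1 = f(0.160000, -1.867501) = 0.277884
  k2 = f(0.320000, -1.823040) = 0.542537
  w ← -1.867501 + (0.16/2)·(0.277884 + 0.542537) = -1.801868
w(0.32) ≈ -1.8019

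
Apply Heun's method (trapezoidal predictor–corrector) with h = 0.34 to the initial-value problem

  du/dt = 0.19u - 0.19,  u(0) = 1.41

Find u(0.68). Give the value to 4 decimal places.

Heun: k1 = f(t_n, u_n); k2 = f(t_n + h, u_n + h·k1); u_{n+1} = u_n + (h/2)·(k1 + k2).
t=0.000000, u=1.410000:
  k1 = f(0.000000, 1.410000) = 0.077900
  k2 = f(0.340000, 1.436486) = 0.082932
  u ← 1.410000 + (0.34/2)·(0.077900 + 0.082932) = 1.437341
t=0.340000, u=1.437341:
  k1 = f(0.340000, 1.437341) = 0.083095
  k2 = f(0.680000, 1.465594) = 0.088463
  u ← 1.437341 + (0.34/2)·(0.083095 + 0.088463) = 1.466506
u(0.68) ≈ 1.4665

1.4665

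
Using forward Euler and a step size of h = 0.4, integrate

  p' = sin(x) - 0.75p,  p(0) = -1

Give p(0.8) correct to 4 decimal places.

-0.3342

Euler: p_{n+1} = p_n + h·f(x_n, p_n).
x=0.000000, p=-1.000000: f=0.750000 → p ← -1.000000 + 0.4·0.750000 = -0.700000
x=0.400000, p=-0.700000: f=0.914418 → p ← -0.700000 + 0.4·0.914418 = -0.334233
p(0.8) ≈ -0.3342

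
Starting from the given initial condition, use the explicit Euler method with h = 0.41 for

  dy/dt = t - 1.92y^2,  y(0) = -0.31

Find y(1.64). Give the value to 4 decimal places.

0.4118

Euler: y_{n+1} = y_n + h·f(t_n, y_n).
t=0.000000, y=-0.310000: f=-0.184512 → y ← -0.310000 + 0.41·(-0.184512) = -0.385650
t=0.410000, y=-0.385650: f=0.124446 → y ← -0.385650 + 0.41·0.124446 = -0.334627
t=0.820000, y=-0.334627: f=0.605008 → y ← -0.334627 + 0.41·0.605008 = -0.086574
t=1.230000, y=-0.086574: f=1.215610 → y ← -0.086574 + 0.41·1.215610 = 0.411826
y(1.64) ≈ 0.4118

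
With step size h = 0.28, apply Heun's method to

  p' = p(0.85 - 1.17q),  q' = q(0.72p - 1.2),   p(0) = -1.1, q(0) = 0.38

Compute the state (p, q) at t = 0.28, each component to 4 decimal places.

-1.2745, 0.2250

Heun on (p,q): k1 = f(t_n, state_n); k2 = f(t_n + h, state_n + h·k1); state_{n+1} = state_n + (h/2)·(k1 + k2).
0.000000: (-1.100000, 0.380000)
  k1 = (-0.445940, -0.756960)
  predictor → (-1.224863, 0.168051)
  k2 = (-0.800301, -0.349866)
  → (-1.274474, 0.225044)
(p(0.28), q(0.28)) ≈ (-1.2745, 0.2250)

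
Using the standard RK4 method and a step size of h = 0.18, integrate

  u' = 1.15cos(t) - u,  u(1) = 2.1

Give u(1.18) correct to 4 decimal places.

RK4: k1 = f(t_n, u_n); k2 = f(t_n + h/2, u_n + (h/2)·k1); k3 = f(t_n + h/2, u_n + (h/2)·k2); k4 = f(t_n + h, u_n + h·k3); u_{n+1} = u_n + (h/6)·(k1 + 2k2 + 2k3 + k4).
t=1.000000, u=2.100000:
  k1 = f(1.000000, 2.100000) = -1.478652
  k2 = f(1.090000, 1.966921) = -1.435063
  k3 = f(1.090000, 1.970844) = -1.438986
  k4 = f(1.180000, 1.840982) = -1.402919
  u ← 2.100000 + (0.18/6)·(k1 + 2k2 + 2k3 + k4) = 1.841110
u(1.18) ≈ 1.8411

1.8411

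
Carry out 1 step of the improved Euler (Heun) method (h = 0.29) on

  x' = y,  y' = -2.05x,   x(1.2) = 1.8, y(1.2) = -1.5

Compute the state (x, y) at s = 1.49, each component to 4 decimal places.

1.2098, -2.4408

Heun on (x,y): k1 = f(s_n, state_n); k2 = f(s_n + h, state_n + h·k1); state_{n+1} = state_n + (h/2)·(k1 + k2).
1.200000: (1.800000, -1.500000)
  k1 = (-1.500000, -3.690000)
  predictor → (1.365000, -2.570100)
  k2 = (-2.570100, -2.798250)
  → (1.209836, -2.440796)
(x(1.49), y(1.49)) ≈ (1.2098, -2.4408)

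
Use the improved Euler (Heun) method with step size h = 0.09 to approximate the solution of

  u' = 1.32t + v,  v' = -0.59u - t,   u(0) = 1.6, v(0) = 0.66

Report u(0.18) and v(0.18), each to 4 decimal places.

1.7239, 0.4674

Heun on (u,v): k1 = f(t_n, state_n); k2 = f(t_n + h, state_n + h·k1); state_{n+1} = state_n + (h/2)·(k1 + k2).
0.000000: (1.600000, 0.660000)
  k1 = (0.660000, -0.944000)
  predictor → (1.659400, 0.575040)
  k2 = (0.693840, -1.069046)
  → (1.660923, 0.569413)
0.090000: (1.660923, 0.569413)
  k1 = (0.688213, -1.069944)
  predictor → (1.722862, 0.473118)
  k2 = (0.710718, -1.196489)
  → (1.723875, 0.467423)
(u(0.18), v(0.18)) ≈ (1.7239, 0.4674)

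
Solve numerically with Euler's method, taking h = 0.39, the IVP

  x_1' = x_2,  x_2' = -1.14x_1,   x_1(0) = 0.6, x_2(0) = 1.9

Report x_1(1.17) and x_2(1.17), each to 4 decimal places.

Euler on (x_1,x_2): x_1_{n+1} = x_1_n + h·x_1', x_2_{n+1} = x_2_n + h·x_2'.
0.000000: (0.600000, 1.900000); f=(1.900000, -0.684000) → (1.341000, 1.633240)
0.390000: (1.341000, 1.633240); f=(1.633240, -1.528740) → (1.977964, 1.037031)
0.780000: (1.977964, 1.037031); f=(1.037031, -2.254879) → (2.382406, 0.157629)
(x_1(1.17), x_2(1.17)) ≈ (2.3824, 0.1576)

2.3824, 0.1576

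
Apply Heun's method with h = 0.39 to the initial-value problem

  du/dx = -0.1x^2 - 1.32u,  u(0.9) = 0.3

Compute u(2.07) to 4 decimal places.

Heun: k1 = f(x_n, u_n); k2 = f(x_n + h, u_n + h·k1); u_{n+1} = u_n + (h/2)·(k1 + k2).
x=0.900000, u=0.300000:
  k1 = f(0.900000, 0.300000) = -0.477000
  k2 = f(1.290000, 0.113970) = -0.316850
  u ← 0.300000 + (0.39/2)·(-0.477000 + (-0.316850)) = 0.145199
x=1.290000, u=0.145199:
  k1 = f(1.290000, 0.145199) = -0.358073
  k2 = f(1.680000, 0.005551) = -0.289567
  u ← 0.145199 + (0.39/2)·(-0.358073 + (-0.289567)) = 0.018909
x=1.680000, u=0.018909:
  k1 = f(1.680000, 0.018909) = -0.307200
  k2 = f(2.070000, -0.100899) = -0.295304
  u ← 0.018909 + (0.39/2)·(-0.307200 + (-0.295304)) = -0.098579
u(2.07) ≈ -0.0986

-0.0986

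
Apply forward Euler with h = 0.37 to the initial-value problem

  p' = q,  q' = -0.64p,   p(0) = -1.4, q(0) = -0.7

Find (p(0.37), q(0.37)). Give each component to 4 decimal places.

-1.6590, -0.3685

Euler on (p,q): p_{n+1} = p_n + h·p', q_{n+1} = q_n + h·q'.
0.000000: (-1.400000, -0.700000); f=(-0.700000, 0.896000) → (-1.659000, -0.368480)
(p(0.37), q(0.37)) ≈ (-1.6590, -0.3685)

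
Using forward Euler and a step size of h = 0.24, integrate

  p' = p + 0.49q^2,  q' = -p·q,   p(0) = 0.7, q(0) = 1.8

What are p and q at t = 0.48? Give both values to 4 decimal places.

Euler on (p,q): p_{n+1} = p_n + h·p', q_{n+1} = q_n + h·q'.
0.000000: (0.700000, 1.800000); f=(2.287600, -1.260000) → (1.249024, 1.497600)
0.240000: (1.249024, 1.497600); f=(2.347999, -1.870538) → (1.812544, 1.048671)
(p(0.48), q(0.48)) ≈ (1.8125, 1.0487)

1.8125, 1.0487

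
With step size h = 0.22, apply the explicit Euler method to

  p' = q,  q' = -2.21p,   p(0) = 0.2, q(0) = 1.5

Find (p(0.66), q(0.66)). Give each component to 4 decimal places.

1.0905, 0.7373

Euler on (p,q): p_{n+1} = p_n + h·p', q_{n+1} = q_n + h·q'.
0.000000: (0.200000, 1.500000); f=(1.500000, -0.442000) → (0.530000, 1.402760)
0.220000: (0.530000, 1.402760); f=(1.402760, -1.171300) → (0.838607, 1.145074)
0.440000: (0.838607, 1.145074); f=(1.145074, -1.853322) → (1.090523, 0.737343)
(p(0.66), q(0.66)) ≈ (1.0905, 0.7373)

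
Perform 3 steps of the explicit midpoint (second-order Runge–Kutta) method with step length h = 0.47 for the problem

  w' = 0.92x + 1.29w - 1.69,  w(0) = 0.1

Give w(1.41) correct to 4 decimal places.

Midpoint: k1 = f(x_n, w_n); k2 = f(x_n + h/2, w_n + (h/2)·k1); w_{n+1} = w_n + h·k2.
x=0.000000, w=0.100000:
  k1 = f(0.000000, 0.100000) = -1.561000
  k2 = f(0.235000, -0.266835) = -1.818017
  w ← 0.100000 + 0.47·(-1.818017) = -0.754468
x=0.470000, w=-0.754468:
  k1 = f(0.470000, -0.754468) = -2.230864
  k2 = f(0.705000, -1.278721) = -2.690950
  w ← -0.754468 + 0.47·(-2.690950) = -2.019215
x=0.940000, w=-2.019215:
  k1 = f(0.940000, -2.019215) = -3.429987
  k2 = f(1.175000, -2.825262) = -4.253587
  w ← -2.019215 + 0.47·(-4.253587) = -4.018401
w(1.41) ≈ -4.0184

-4.0184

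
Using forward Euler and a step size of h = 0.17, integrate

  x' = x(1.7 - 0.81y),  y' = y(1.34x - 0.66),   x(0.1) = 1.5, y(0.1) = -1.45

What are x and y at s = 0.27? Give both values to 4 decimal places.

Euler on (x,y): x_{n+1} = x_n + h·x', y_{n+1} = y_n + h·y'.
0.100000: (1.500000, -1.450000); f=(4.311750, -1.957500) → (2.232998, -1.782775)
(x(0.27), y(0.27)) ≈ (2.2330, -1.7828)

2.2330, -1.7828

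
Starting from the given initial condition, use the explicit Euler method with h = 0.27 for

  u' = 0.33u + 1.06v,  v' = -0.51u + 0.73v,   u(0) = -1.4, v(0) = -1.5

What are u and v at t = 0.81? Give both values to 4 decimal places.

-3.2895, -1.6187

Euler on (u,v): u_{n+1} = u_n + h·u', v_{n+1} = v_n + h·v'.
0.000000: (-1.400000, -1.500000); f=(-2.052000, -0.381000) → (-1.954040, -1.602870)
0.270000: (-1.954040, -1.602870); f=(-2.343875, -0.173535) → (-2.586886, -1.649724)
0.540000: (-2.586886, -1.649724); f=(-2.602380, 0.115013) → (-3.289529, -1.618671)
(u(0.81), v(0.81)) ≈ (-3.2895, -1.6187)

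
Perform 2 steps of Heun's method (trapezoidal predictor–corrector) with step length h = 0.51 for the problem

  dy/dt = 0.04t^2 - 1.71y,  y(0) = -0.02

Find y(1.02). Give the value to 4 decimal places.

0.0071

Heun: k1 = f(t_n, y_n); k2 = f(t_n + h, y_n + h·k1); y_{n+1} = y_n + (h/2)·(k1 + k2).
t=0.000000, y=-0.020000:
  k1 = f(0.000000, -0.020000) = 0.034200
  k2 = f(0.510000, -0.002558) = 0.014778
  y ← -0.020000 + (0.51/2)·(0.034200 + 0.014778) = -0.007511
t=0.510000, y=-0.007511:
  k1 = f(0.510000, -0.007511) = 0.023247
  k2 = f(1.020000, 0.004345) = 0.034185
  y ← -0.007511 + (0.51/2)·(0.023247 + 0.034185) = 0.007135
y(1.02) ≈ 0.0071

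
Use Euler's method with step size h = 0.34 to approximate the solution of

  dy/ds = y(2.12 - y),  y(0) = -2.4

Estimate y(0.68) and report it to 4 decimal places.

-23.0798

Euler: y_{n+1} = y_n + h·f(s_n, y_n).
s=0.000000, y=-2.400000: f=-10.848000 → y ← -2.400000 + 0.34·(-10.848000) = -6.088320
s=0.340000, y=-6.088320: f=-49.974879 → y ← -6.088320 + 0.34·(-49.974879) = -23.079779
y(0.68) ≈ -23.0798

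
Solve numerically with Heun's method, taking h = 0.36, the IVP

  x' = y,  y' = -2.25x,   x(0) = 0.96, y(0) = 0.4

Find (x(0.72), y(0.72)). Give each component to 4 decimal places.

0.6665, -1.1532

Heun on (x,y): k1 = f(t_n, state_n); k2 = f(t_n + h, state_n + h·k1); state_{n+1} = state_n + (h/2)·(k1 + k2).
0.000000: (0.960000, 0.400000)
  k1 = (0.400000, -2.160000)
  predictor → (1.104000, -0.377600)
  k2 = (-0.377600, -2.484000)
  → (0.964032, -0.435920)
0.360000: (0.964032, -0.435920)
  k1 = (-0.435920, -2.169072)
  predictor → (0.807101, -1.216786)
  k2 = (-1.216786, -1.815977)
  → (0.666545, -1.153229)
(x(0.72), y(0.72)) ≈ (0.6665, -1.1532)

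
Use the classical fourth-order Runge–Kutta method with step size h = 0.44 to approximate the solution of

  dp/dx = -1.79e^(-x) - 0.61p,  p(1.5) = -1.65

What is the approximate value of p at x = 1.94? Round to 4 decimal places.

RK4: k1 = f(x_n, p_n); k2 = f(x_n + h/2, p_n + (h/2)·k1); k3 = f(x_n + h/2, p_n + (h/2)·k2); k4 = f(x_n + h, p_n + h·k3); p_{n+1} = p_n + (h/6)·(k1 + 2k2 + 2k3 + k4).
x=1.500000, p=-1.650000:
  k1 = f(1.500000, -1.650000) = 0.607097
  k2 = f(1.720000, -1.516439) = 0.604499
  k3 = f(1.720000, -1.517010) = 0.604848
  k4 = f(1.940000, -1.383867) = 0.586929
  p ← -1.650000 + (0.44/6)·(k1 + 2k2 + 2k3 + k4) = -1.385067
p(1.94) ≈ -1.3851

-1.3851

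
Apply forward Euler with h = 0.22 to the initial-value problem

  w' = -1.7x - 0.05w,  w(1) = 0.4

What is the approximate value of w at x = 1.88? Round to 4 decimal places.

-1.5789

Euler: w_{n+1} = w_n + h·f(x_n, w_n).
x=1.000000, w=0.400000: f=-1.720000 → w ← 0.400000 + 0.22·(-1.720000) = 0.021600
x=1.220000, w=0.021600: f=-2.075080 → w ← 0.021600 + 0.22·(-2.075080) = -0.434918
x=1.440000, w=-0.434918: f=-2.426254 → w ← -0.434918 + 0.22·(-2.426254) = -0.968694
x=1.660000, w=-0.968694: f=-2.773565 → w ← -0.968694 + 0.22·(-2.773565) = -1.578878
w(1.88) ≈ -1.5789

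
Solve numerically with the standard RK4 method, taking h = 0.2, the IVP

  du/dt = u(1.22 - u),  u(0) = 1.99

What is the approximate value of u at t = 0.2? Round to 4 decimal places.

1.7508

RK4: k1 = f(t_n, u_n); k2 = f(t_n + h/2, u_n + (h/2)·k1); k3 = f(t_n + h/2, u_n + (h/2)·k2); k4 = f(t_n + h, u_n + h·k3); u_{n+1} = u_n + (h/6)·(k1 + 2k2 + 2k3 + k4).
t=0.000000, u=1.990000:
  k1 = f(0.000000, 1.990000) = -1.532300
  k2 = f(0.100000, 1.836770) = -1.132865
  k3 = f(0.100000, 1.876714) = -1.232463
  k4 = f(0.200000, 1.743507) = -0.912739
  u ← 1.990000 + (0.2/6)·(k1 + 2k2 + 2k3 + k4) = 1.750810
u(0.2) ≈ 1.7508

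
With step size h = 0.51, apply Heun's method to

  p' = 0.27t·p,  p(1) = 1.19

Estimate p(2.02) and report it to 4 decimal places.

1.7969

Heun: k1 = f(t_n, p_n); k2 = f(t_n + h, p_n + h·k1); p_{n+1} = p_n + (h/2)·(k1 + k2).
t=1.000000, p=1.190000:
  k1 = f(1.000000, 1.190000) = 0.321300
  k2 = f(1.510000, 1.353863) = 0.551970
  p ← 1.190000 + (0.51/2)·(0.321300 + 0.551970) = 1.412684
t=1.510000, p=1.412684:
  k1 = f(1.510000, 1.412684) = 0.575951
  k2 = f(2.020000, 1.706419) = 0.930681
  p ← 1.412684 + (0.51/2)·(0.575951 + 0.930681) = 1.796875
p(2.02) ≈ 1.7969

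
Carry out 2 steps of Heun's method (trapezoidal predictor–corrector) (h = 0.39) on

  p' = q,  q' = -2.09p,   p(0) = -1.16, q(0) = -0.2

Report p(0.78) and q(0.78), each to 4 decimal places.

-0.5830, 1.5126

Heun on (p,q): k1 = f(x_n, state_n); k2 = f(x_n + h, state_n + h·k1); state_{n+1} = state_n + (h/2)·(k1 + k2).
0.000000: (-1.160000, -0.200000)
  k1 = (-0.200000, 2.424400)
  predictor → (-1.238000, 0.745516)
  k2 = (0.745516, 2.587420)
  → (-1.053624, 0.777305)
0.390000: (-1.053624, 0.777305)
  k1 = (0.777305, 2.202075)
  predictor → (-0.750475, 1.636114)
  k2 = (1.636114, 1.568494)
  → (-0.583008, 1.512566)
(p(0.78), q(0.78)) ≈ (-0.5830, 1.5126)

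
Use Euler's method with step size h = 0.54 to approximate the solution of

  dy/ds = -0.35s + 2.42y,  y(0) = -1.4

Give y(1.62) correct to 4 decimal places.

Euler: y_{n+1} = y_n + h·f(s_n, y_n).
s=0.000000, y=-1.400000: f=-3.388000 → y ← -1.400000 + 0.54·(-3.388000) = -3.229520
s=0.540000, y=-3.229520: f=-8.004438 → y ← -3.229520 + 0.54·(-8.004438) = -7.551917
s=1.080000, y=-7.551917: f=-18.653639 → y ← -7.551917 + 0.54·(-18.653639) = -17.624882
y(1.62) ≈ -17.6249

-17.6249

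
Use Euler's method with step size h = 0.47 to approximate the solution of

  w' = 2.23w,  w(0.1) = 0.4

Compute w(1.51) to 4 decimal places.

3.4365

Euler: w_{n+1} = w_n + h·f(x_n, w_n).
x=0.100000, w=0.400000: f=0.892000 → w ← 0.400000 + 0.47·0.892000 = 0.819240
x=0.570000, w=0.819240: f=1.826905 → w ← 0.819240 + 0.47·1.826905 = 1.677885
x=1.040000, w=1.677885: f=3.741685 → w ← 1.677885 + 0.47·3.741685 = 3.436477
w(1.51) ≈ 3.4365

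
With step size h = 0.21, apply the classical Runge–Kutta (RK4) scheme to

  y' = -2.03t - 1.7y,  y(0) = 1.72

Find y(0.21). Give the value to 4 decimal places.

1.1638

RK4: k1 = f(t_n, y_n); k2 = f(t_n + h/2, y_n + (h/2)·k1); k3 = f(t_n + h/2, y_n + (h/2)·k2); k4 = f(t_n + h, y_n + h·k3); y_{n+1} = y_n + (h/6)·(k1 + 2k2 + 2k3 + k4).
t=0.000000, y=1.720000:
  k1 = f(0.000000, 1.720000) = -2.924000
  k2 = f(0.105000, 1.412980) = -2.615216
  k3 = f(0.105000, 1.445402) = -2.670334
  k4 = f(0.210000, 1.159230) = -2.396991
  y ← 1.720000 + (0.21/6)·(k1 + 2k2 + 2k3 + k4) = 1.163777
y(0.21) ≈ 1.1638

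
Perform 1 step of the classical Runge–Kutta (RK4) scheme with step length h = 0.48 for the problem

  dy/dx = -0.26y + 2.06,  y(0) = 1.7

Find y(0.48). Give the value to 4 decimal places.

RK4: k1 = f(x_n, y_n); k2 = f(x_n + h/2, y_n + (h/2)·k1); k3 = f(x_n + h/2, y_n + (h/2)·k2); k4 = f(x_n + h, y_n + h·k3); y_{n+1} = y_n + (h/6)·(k1 + 2k2 + 2k3 + k4).
x=0.000000, y=1.700000:
  k1 = f(0.000000, 1.700000) = 1.618000
  k2 = f(0.240000, 2.088320) = 1.517037
  k3 = f(0.240000, 2.064089) = 1.523337
  k4 = f(0.480000, 2.431202) = 1.427888
  y ← 1.700000 + (0.48/6)·(k1 + 2k2 + 2k3 + k4) = 2.430131
y(0.48) ≈ 2.4301

2.4301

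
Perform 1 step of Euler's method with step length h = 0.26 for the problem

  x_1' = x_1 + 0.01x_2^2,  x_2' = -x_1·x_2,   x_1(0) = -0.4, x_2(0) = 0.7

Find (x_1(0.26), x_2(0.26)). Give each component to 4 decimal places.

Euler on (x_1,x_2): x_1_{n+1} = x_1_n + h·x_1', x_2_{n+1} = x_2_n + h·x_2'.
0.000000: (-0.400000, 0.700000); f=(-0.395100, 0.280000) → (-0.502726, 0.772800)
(x_1(0.26), x_2(0.26)) ≈ (-0.5027, 0.7728)

-0.5027, 0.7728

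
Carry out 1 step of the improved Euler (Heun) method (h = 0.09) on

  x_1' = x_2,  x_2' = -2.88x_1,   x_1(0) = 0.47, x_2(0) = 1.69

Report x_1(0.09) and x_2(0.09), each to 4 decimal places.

Heun on (x_1,x_2): k1 = f(s_n, state_n); k2 = f(s_n + h, state_n + h·k1); state_{n+1} = state_n + (h/2)·(k1 + k2).
0.000000: (0.470000, 1.690000)
  k1 = (1.690000, -1.353600)
  predictor → (0.622100, 1.568176)
  k2 = (1.568176, -1.791648)
  → (0.616618, 1.548464)
(x_1(0.09), x_2(0.09)) ≈ (0.6166, 1.5485)

0.6166, 1.5485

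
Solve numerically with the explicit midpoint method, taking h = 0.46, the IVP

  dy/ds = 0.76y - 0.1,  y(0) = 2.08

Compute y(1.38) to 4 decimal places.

Midpoint: k1 = f(s_n, y_n); k2 = f(s_n + h/2, y_n + (h/2)·k1); y_{n+1} = y_n + h·k2.
s=0.000000, y=2.080000:
  k1 = f(0.000000, 2.080000) = 1.480800
  k2 = f(0.230000, 2.420584) = 1.739644
  y ← 2.080000 + 0.46·1.739644 = 2.880236
s=0.460000, y=2.880236:
  k1 = f(0.460000, 2.880236) = 2.088979
  k2 = f(0.690000, 3.360701) = 2.454133
  y ← 2.880236 + 0.46·2.454133 = 4.009137
s=0.920000, y=4.009137:
  k1 = f(0.920000, 4.009137) = 2.946944
  k2 = f(1.150000, 4.686935) = 3.462070
  y ← 4.009137 + 0.46·3.462070 = 5.601690
y(1.38) ≈ 5.6017

5.6017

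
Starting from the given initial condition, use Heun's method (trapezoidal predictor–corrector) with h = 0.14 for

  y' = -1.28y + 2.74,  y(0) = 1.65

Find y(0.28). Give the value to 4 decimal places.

1.7970

Heun: k1 = f(x_n, y_n); k2 = f(x_n + h, y_n + h·k1); y_{n+1} = y_n + (h/2)·(k1 + k2).
x=0.000000, y=1.650000:
  k1 = f(0.000000, 1.650000) = 0.628000
  k2 = f(0.140000, 1.737920) = 0.515462
  y ← 1.650000 + (0.14/2)·(0.628000 + 0.515462) = 1.730042
x=0.140000, y=1.730042:
  k1 = f(0.140000, 1.730042) = 0.525546
  k2 = f(0.280000, 1.803619) = 0.431368
  y ← 1.730042 + (0.14/2)·(0.525546 + 0.431368) = 1.797026
y(0.28) ≈ 1.7970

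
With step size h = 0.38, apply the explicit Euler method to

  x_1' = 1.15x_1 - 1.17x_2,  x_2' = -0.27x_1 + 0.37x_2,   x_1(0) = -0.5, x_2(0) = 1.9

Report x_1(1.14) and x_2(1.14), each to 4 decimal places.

Euler on (x_1,x_2): x_1_{n+1} = x_1_n + h·x_1', x_2_{n+1} = x_2_n + h·x_2'.
0.000000: (-0.500000, 1.900000); f=(-2.798000, 0.838000) → (-1.563240, 2.218440)
0.380000: (-1.563240, 2.218440); f=(-4.393301, 1.242898) → (-3.232694, 2.690741)
0.760000: (-3.232694, 2.690741); f=(-6.865766, 1.868402) → (-5.841685, 3.400734)
(x_1(1.14), x_2(1.14)) ≈ (-5.8417, 3.4007)

-5.8417, 3.4007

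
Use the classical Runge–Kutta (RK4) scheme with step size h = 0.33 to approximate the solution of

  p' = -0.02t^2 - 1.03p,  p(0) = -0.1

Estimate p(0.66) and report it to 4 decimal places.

RK4: k1 = f(t_n, p_n); k2 = f(t_n + h/2, p_n + (h/2)·k1); k3 = f(t_n + h/2, p_n + (h/2)·k2); k4 = f(t_n + h, p_n + h·k3); p_{n+1} = p_n + (h/6)·(k1 + 2k2 + 2k3 + k4).
t=0.000000, p=-0.100000:
  k1 = f(0.000000, -0.100000) = 0.103000
  k2 = f(0.165000, -0.083005) = 0.084951
  k3 = f(0.165000, -0.085983) = 0.088018
  k4 = f(0.330000, -0.070954) = 0.070905
  p ← -0.100000 + (0.33/6)·(k1 + 2k2 + 2k3 + k4) = -0.071409
t=0.330000, p=-0.071409:
  k1 = f(0.330000, -0.071409) = 0.071373
  k2 = f(0.495000, -0.059632) = 0.056521
  k3 = f(0.495000, -0.062083) = 0.059045
  k4 = f(0.660000, -0.051924) = 0.044770
  p ← -0.071409 + (0.33/6)·(k1 + 2k2 + 2k3 + k4) = -0.052309
p(0.66) ≈ -0.0523

-0.0523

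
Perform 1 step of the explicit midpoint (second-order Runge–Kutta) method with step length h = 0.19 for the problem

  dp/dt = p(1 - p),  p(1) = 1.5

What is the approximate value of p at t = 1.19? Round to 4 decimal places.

Midpoint: k1 = f(t_n, p_n); k2 = f(t_n + h/2, p_n + (h/2)·k1); p_{n+1} = p_n + h·k2.
t=1.000000, p=1.500000:
  k1 = f(1.000000, 1.500000) = -0.750000
  k2 = f(1.095000, 1.428750) = -0.612577
  p ← 1.500000 + 0.19·(-0.612577) = 1.383610
p(1.19) ≈ 1.3836

1.3836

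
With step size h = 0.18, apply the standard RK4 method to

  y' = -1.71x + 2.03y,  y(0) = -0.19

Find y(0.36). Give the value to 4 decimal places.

RK4: k1 = f(x_n, y_n); k2 = f(x_n + h/2, y_n + (h/2)·k1); k3 = f(x_n + h/2, y_n + (h/2)·k2); k4 = f(x_n + h, y_n + h·k3); y_{n+1} = y_n + (h/6)·(k1 + 2k2 + 2k3 + k4).
x=0.000000, y=-0.190000:
  k1 = f(0.000000, -0.190000) = -0.385700
  k2 = f(0.090000, -0.224713) = -0.610067
  k3 = f(0.090000, -0.244906) = -0.651059
  k4 = f(0.180000, -0.307191) = -0.931397
  y ← -0.190000 + (0.18/6)·(k1 + 2k2 + 2k3 + k4) = -0.305181
x=0.180000, y=-0.305181:
  k1 = f(0.180000, -0.305181) = -0.927316
  k2 = f(0.270000, -0.388639) = -1.250637
  k3 = f(0.270000, -0.417738) = -1.309708
  k4 = f(0.360000, -0.540928) = -1.713684
  y ← -0.305181 + (0.18/6)·(k1 + 2k2 + 2k3 + k4) = -0.538031
y(0.36) ≈ -0.5380

-0.5380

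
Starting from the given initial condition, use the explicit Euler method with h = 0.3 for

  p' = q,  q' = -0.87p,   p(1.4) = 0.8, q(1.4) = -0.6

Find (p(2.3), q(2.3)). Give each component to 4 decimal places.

0.0862, -1.0691

Euler on (p,q): p_{n+1} = p_n + h·p', q_{n+1} = q_n + h·q'.
1.400000: (0.800000, -0.600000); f=(-0.600000, -0.696000) → (0.620000, -0.808800)
1.700000: (0.620000, -0.808800); f=(-0.808800, -0.539400) → (0.377360, -0.970620)
2.000000: (0.377360, -0.970620); f=(-0.970620, -0.328303) → (0.086174, -1.069111)
(p(2.3), q(2.3)) ≈ (0.0862, -1.0691)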